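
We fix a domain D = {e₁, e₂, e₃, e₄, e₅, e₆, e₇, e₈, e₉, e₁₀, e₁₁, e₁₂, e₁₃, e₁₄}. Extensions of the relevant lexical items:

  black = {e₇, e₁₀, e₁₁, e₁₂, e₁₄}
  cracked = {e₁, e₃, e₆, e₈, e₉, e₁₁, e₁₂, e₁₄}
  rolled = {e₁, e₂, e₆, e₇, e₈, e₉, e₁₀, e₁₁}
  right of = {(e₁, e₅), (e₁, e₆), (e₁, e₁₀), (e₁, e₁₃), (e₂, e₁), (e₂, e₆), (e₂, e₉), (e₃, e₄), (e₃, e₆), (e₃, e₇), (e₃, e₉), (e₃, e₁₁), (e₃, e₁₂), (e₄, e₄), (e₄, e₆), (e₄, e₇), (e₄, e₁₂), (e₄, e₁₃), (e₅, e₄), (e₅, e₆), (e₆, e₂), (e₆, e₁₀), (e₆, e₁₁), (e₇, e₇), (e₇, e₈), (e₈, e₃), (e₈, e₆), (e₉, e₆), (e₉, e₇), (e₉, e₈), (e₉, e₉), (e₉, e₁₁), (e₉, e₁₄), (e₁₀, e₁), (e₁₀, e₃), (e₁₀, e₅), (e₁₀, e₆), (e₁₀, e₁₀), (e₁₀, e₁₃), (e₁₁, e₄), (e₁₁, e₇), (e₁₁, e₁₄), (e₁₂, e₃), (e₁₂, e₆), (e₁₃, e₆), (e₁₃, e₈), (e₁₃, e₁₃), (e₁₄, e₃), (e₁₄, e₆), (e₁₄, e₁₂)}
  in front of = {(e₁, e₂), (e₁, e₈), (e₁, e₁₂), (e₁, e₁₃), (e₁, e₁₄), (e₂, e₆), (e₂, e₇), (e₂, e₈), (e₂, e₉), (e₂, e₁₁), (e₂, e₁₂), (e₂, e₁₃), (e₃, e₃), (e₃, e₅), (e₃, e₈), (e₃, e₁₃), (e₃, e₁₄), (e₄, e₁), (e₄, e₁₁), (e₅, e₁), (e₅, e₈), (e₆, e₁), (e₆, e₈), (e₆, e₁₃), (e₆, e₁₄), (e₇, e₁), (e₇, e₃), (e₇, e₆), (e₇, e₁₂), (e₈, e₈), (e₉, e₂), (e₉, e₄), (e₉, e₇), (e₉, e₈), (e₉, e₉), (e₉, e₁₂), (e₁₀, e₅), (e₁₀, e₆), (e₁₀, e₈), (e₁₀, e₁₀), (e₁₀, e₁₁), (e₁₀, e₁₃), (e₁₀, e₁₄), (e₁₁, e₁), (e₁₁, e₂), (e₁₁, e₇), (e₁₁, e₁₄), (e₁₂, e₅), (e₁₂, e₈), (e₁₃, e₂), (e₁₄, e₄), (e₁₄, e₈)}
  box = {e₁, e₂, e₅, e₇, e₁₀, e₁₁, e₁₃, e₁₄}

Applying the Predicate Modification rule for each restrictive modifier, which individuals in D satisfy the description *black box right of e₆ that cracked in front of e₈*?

{e₁₄}

⟦right of e₆⟧ = {x : ⟨x, e₆⟩ ∈ ⟦right of⟧} = {e₁, e₂, e₃, e₄, e₅, e₈, e₉, e₁₀, e₁₂, e₁₃, e₁₄}
⟦that cracked⟧ = ⟦cracked⟧ = {e₁, e₃, e₆, e₈, e₉, e₁₁, e₁₂, e₁₄}
⟦in front of e₈⟧ = {x : ⟨x, e₈⟩ ∈ ⟦in front of⟧} = {e₁, e₂, e₃, e₅, e₆, e₈, e₉, e₁₀, e₁₂, e₁₄}
⟦box⟧ = {e₁, e₂, e₅, e₇, e₁₀, e₁₁, e₁₃, e₁₄}
… ∩ ⟦right of e₆⟧ = {e₁, e₂, e₅, e₇, e₁₀, e₁₁, e₁₃, e₁₄} ∩ {e₁, e₂, e₃, e₄, e₅, e₈, e₉, e₁₀, e₁₂, e₁₃, e₁₄} = {e₁, e₂, e₅, e₁₀, e₁₃, e₁₄}
… ∩ ⟦that cracked⟧ = {e₁, e₂, e₅, e₁₀, e₁₃, e₁₄} ∩ {e₁, e₃, e₆, e₈, e₉, e₁₁, e₁₂, e₁₄} = {e₁, e₁₄}
… ∩ ⟦in front of e₈⟧ = {e₁, e₁₄} ∩ {e₁, e₂, e₃, e₅, e₆, e₈, e₉, e₁₀, e₁₂, e₁₄} = {e₁, e₁₄}
… ∩ ⟦black⟧ = {e₁, e₁₄} ∩ {e₇, e₁₀, e₁₁, e₁₂, e₁₄} = {e₁₄}
So ⟦black box right of e₆ that cracked in front of e₈⟧ = {e₁₄}.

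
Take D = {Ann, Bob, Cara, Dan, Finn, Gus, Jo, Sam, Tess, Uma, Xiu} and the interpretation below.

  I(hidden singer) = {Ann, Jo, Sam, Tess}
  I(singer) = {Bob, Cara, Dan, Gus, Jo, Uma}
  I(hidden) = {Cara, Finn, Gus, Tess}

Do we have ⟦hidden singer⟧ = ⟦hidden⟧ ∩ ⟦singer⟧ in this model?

no

⟦hidden⟧ ∩ ⟦singer⟧ = {Cara, Finn, Gus, Tess} ∩ {Bob, Cara, Dan, Gus, Jo, Uma} = {Cara, Gus}
Observed ⟦hidden singer⟧ = {Ann, Jo, Sam, Tess}.
These differ, so the modifier is not intersective in this model.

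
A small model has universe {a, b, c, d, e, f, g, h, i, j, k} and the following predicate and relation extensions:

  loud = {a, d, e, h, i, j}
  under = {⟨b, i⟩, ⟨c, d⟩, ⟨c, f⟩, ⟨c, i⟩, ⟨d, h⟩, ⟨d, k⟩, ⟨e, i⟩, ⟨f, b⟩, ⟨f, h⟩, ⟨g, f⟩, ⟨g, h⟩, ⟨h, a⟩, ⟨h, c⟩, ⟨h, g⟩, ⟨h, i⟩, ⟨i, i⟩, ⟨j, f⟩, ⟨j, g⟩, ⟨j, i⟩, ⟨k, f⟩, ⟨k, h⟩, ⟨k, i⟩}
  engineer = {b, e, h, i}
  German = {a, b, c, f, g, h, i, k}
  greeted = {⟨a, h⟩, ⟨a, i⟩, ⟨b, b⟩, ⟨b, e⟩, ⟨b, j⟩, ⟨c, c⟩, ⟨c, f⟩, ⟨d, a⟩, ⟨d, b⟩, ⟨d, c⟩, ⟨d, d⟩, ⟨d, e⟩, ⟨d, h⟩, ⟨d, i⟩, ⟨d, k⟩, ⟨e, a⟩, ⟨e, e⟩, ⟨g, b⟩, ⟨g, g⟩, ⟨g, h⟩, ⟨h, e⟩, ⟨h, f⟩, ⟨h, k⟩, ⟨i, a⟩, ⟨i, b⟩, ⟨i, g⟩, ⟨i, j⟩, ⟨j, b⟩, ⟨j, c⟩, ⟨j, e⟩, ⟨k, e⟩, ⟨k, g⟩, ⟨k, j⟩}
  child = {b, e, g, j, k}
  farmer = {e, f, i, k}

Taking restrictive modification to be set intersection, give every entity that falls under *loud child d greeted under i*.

⟦d greeted⟧ = {x : ⟨d, x⟩ ∈ ⟦greeted⟧} = {a, b, c, d, e, h, i, k}
⟦under i⟧ = {x : ⟨x, i⟩ ∈ ⟦under⟧} = {b, c, e, h, i, j, k}
⟦child⟧ = {b, e, g, j, k}
… ∩ ⟦d greeted⟧ = {b, e, g, j, k} ∩ {a, b, c, d, e, h, i, k} = {b, e, k}
… ∩ ⟦under i⟧ = {b, e, k} ∩ {b, c, e, h, i, j, k} = {b, e, k}
… ∩ ⟦loud⟧ = {b, e, k} ∩ {a, d, e, h, i, j} = {e}
So ⟦loud child d greeted under i⟧ = {e}.

{e}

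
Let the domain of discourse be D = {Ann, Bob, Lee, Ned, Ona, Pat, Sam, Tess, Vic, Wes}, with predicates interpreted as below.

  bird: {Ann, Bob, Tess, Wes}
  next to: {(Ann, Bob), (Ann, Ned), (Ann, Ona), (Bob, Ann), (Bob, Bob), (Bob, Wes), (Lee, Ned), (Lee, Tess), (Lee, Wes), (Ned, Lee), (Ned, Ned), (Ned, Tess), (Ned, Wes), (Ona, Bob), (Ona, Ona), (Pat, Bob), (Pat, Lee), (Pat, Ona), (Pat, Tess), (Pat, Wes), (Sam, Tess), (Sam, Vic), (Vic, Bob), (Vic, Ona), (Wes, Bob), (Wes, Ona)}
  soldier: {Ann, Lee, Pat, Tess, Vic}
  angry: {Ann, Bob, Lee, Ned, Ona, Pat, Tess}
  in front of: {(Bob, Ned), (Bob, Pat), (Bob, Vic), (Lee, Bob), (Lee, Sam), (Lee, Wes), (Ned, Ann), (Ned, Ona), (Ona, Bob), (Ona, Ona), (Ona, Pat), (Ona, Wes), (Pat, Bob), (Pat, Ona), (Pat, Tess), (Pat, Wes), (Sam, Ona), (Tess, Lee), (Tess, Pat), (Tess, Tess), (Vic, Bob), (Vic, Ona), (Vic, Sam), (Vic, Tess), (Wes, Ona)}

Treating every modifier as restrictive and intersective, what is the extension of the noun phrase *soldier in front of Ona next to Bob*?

⟦in front of Ona⟧ = {x : ⟨x, Ona⟩ ∈ ⟦in front of⟧} = {Ned, Ona, Pat, Sam, Vic, Wes}
⟦next to Bob⟧ = {x : ⟨x, Bob⟩ ∈ ⟦next to⟧} = {Ann, Bob, Ona, Pat, Vic, Wes}
⟦soldier⟧ = {Ann, Lee, Pat, Tess, Vic}
… ∩ ⟦in front of Ona⟧ = {Ann, Lee, Pat, Tess, Vic} ∩ {Ned, Ona, Pat, Sam, Vic, Wes} = {Pat, Vic}
… ∩ ⟦next to Bob⟧ = {Pat, Vic} ∩ {Ann, Bob, Ona, Pat, Vic, Wes} = {Pat, Vic}
So ⟦soldier in front of Ona next to Bob⟧ = {Pat, Vic}.

{Pat, Vic}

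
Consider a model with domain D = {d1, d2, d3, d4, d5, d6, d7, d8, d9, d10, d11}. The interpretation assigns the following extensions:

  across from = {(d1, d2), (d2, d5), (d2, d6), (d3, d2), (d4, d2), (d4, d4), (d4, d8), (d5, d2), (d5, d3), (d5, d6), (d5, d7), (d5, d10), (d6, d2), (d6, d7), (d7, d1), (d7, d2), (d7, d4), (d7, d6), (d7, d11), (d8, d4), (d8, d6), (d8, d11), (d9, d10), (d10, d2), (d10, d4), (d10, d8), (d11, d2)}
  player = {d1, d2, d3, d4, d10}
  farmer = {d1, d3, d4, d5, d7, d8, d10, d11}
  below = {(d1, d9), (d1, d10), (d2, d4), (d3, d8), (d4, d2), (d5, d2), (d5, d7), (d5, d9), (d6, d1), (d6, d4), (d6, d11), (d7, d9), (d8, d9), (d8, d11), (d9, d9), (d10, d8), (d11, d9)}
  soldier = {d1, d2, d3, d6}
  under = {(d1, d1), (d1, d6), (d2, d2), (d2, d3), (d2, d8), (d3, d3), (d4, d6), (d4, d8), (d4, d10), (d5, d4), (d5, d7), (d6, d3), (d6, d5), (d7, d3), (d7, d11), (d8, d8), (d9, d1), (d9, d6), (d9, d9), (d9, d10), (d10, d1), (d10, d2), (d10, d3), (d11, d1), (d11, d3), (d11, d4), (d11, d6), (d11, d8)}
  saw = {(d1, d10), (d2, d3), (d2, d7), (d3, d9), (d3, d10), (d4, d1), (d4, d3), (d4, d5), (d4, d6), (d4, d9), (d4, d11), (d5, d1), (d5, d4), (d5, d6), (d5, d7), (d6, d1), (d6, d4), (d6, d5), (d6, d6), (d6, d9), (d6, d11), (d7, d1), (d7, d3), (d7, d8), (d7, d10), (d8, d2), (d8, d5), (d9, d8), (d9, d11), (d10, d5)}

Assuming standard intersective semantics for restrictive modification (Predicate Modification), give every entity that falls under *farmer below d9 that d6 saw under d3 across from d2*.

{d11}

⟦below d9⟧ = {x : ⟨x, d9⟩ ∈ ⟦below⟧} = {d1, d5, d7, d8, d9, d11}
⟦that d6 saw⟧ = {x : ⟨d6, x⟩ ∈ ⟦saw⟧} = {d1, d4, d5, d6, d9, d11}
⟦under d3⟧ = {x : ⟨x, d3⟩ ∈ ⟦under⟧} = {d2, d3, d6, d7, d10, d11}
⟦across from d2⟧ = {x : ⟨x, d2⟩ ∈ ⟦across from⟧} = {d1, d3, d4, d5, d6, d7, d10, d11}
⟦farmer⟧ = {d1, d3, d4, d5, d7, d8, d10, d11}
… ∩ ⟦below d9⟧ = {d1, d3, d4, d5, d7, d8, d10, d11} ∩ {d1, d5, d7, d8, d9, d11} = {d1, d5, d7, d8, d11}
… ∩ ⟦that d6 saw⟧ = {d1, d5, d7, d8, d11} ∩ {d1, d4, d5, d6, d9, d11} = {d1, d5, d11}
… ∩ ⟦under d3⟧ = {d1, d5, d11} ∩ {d2, d3, d6, d7, d10, d11} = {d11}
… ∩ ⟦across from d2⟧ = {d11} ∩ {d1, d3, d4, d5, d6, d7, d10, d11} = {d11}
So ⟦farmer below d9 that d6 saw under d3 across from d2⟧ = {d11}.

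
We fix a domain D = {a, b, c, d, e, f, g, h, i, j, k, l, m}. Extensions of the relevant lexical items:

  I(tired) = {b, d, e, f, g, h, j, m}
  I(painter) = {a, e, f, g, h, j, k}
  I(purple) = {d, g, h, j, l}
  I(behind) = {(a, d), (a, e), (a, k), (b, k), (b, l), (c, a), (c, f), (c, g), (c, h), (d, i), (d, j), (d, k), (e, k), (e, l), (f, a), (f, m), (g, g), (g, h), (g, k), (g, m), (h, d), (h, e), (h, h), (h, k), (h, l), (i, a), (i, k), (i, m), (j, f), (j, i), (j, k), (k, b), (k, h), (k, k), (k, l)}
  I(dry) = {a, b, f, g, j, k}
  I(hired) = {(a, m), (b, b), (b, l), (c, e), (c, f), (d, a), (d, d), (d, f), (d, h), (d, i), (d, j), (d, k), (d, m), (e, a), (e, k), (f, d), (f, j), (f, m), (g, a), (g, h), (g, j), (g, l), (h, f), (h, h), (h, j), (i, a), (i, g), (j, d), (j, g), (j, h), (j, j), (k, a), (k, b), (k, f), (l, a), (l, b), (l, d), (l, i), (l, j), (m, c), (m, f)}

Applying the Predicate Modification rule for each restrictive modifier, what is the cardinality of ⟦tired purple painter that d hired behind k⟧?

2

⟦that d hired⟧ = {x : ⟨d, x⟩ ∈ ⟦hired⟧} = {a, d, f, h, i, j, k, m}
⟦behind k⟧ = {x : ⟨x, k⟩ ∈ ⟦behind⟧} = {a, b, d, e, g, h, i, j, k}
⟦painter⟧ = {a, e, f, g, h, j, k}
… ∩ ⟦that d hired⟧ = {a, e, f, g, h, j, k} ∩ {a, d, f, h, i, j, k, m} = {a, f, h, j, k}
… ∩ ⟦behind k⟧ = {a, f, h, j, k} ∩ {a, b, d, e, g, h, i, j, k} = {a, h, j, k}
… ∩ ⟦tired⟧ = {a, h, j, k} ∩ {b, d, e, f, g, h, j, m} = {h, j}
… ∩ ⟦purple⟧ = {h, j} ∩ {d, g, h, j, l} = {h, j}
⟦tired purple painter that d hired behind k⟧ = {h, j}, so the cardinality is 2.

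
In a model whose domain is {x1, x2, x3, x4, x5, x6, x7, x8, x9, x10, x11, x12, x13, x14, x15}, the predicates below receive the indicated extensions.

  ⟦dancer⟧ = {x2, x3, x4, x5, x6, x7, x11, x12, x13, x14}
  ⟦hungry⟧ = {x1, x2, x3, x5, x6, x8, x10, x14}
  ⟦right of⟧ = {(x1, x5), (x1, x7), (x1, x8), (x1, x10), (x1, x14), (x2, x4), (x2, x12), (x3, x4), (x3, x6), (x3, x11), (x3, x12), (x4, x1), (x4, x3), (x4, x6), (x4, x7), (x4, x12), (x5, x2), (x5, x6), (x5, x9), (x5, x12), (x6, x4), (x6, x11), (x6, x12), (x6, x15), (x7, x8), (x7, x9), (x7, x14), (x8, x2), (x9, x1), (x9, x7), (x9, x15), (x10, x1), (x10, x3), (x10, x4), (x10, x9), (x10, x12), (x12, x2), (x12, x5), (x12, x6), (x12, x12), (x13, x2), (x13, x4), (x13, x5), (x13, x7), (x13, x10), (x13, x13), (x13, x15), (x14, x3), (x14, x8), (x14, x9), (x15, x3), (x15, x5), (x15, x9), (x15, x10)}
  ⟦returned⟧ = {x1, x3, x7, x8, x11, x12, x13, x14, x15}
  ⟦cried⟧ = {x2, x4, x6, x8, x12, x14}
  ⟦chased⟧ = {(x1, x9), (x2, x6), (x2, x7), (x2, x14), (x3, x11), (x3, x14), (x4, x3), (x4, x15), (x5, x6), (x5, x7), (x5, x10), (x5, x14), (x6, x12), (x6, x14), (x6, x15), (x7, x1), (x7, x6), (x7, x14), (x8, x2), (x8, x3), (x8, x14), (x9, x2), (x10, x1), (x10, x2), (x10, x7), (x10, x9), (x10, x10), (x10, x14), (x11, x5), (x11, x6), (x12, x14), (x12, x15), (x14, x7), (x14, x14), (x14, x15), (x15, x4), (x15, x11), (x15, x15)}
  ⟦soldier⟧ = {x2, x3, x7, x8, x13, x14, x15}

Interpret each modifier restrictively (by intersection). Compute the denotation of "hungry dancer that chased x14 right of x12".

{x2, x3, x5, x6}

⟦that chased x14⟧ = {x : ⟨x, x14⟩ ∈ ⟦chased⟧} = {x2, x3, x5, x6, x7, x8, x10, x12, x14}
⟦right of x12⟧ = {x : ⟨x, x12⟩ ∈ ⟦right of⟧} = {x2, x3, x4, x5, x6, x10, x12}
⟦dancer⟧ = {x2, x3, x4, x5, x6, x7, x11, x12, x13, x14}
… ∩ ⟦that chased x14⟧ = {x2, x3, x4, x5, x6, x7, x11, x12, x13, x14} ∩ {x2, x3, x5, x6, x7, x8, x10, x12, x14} = {x2, x3, x5, x6, x7, x12, x14}
… ∩ ⟦right of x12⟧ = {x2, x3, x5, x6, x7, x12, x14} ∩ {x2, x3, x4, x5, x6, x10, x12} = {x2, x3, x5, x6, x12}
… ∩ ⟦hungry⟧ = {x2, x3, x5, x6, x12} ∩ {x1, x2, x3, x5, x6, x8, x10, x14} = {x2, x3, x5, x6}
So ⟦hungry dancer that chased x14 right of x12⟧ = {x2, x3, x5, x6}.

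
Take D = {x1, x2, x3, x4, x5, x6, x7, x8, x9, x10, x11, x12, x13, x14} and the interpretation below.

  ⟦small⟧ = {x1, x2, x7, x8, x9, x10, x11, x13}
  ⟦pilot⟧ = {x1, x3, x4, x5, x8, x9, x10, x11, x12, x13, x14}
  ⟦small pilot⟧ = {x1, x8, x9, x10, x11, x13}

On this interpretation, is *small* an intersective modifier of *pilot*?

⟦small⟧ ∩ ⟦pilot⟧ = {x1, x2, x7, x8, x9, x10, x11, x13} ∩ {x1, x3, x4, x5, x8, x9, x10, x11, x12, x13, x14} = {x1, x8, x9, x10, x11, x13}
Observed ⟦small pilot⟧ = {x1, x8, x9, x10, x11, x13}.
These coincide, so the modifier is intersective here.

yes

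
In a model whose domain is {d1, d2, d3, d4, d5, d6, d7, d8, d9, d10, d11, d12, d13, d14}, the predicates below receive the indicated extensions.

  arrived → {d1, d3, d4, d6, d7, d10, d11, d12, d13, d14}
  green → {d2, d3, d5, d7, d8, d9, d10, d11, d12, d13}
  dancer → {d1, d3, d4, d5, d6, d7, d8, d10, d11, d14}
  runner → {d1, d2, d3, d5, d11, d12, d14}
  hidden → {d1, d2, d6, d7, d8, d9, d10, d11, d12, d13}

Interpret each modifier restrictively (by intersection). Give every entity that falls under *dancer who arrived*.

⟦who arrived⟧ = ⟦arrived⟧ = {d1, d3, d4, d6, d7, d10, d11, d12, d13, d14}
⟦dancer⟧ = {d1, d3, d4, d5, d6, d7, d8, d10, d11, d14}
… ∩ ⟦who arrived⟧ = {d1, d3, d4, d5, d6, d7, d8, d10, d11, d14} ∩ {d1, d3, d4, d6, d7, d10, d11, d12, d13, d14} = {d1, d3, d4, d6, d7, d10, d11, d14}
So ⟦dancer who arrived⟧ = {d1, d3, d4, d6, d7, d10, d11, d14}.

{d1, d3, d4, d6, d7, d10, d11, d14}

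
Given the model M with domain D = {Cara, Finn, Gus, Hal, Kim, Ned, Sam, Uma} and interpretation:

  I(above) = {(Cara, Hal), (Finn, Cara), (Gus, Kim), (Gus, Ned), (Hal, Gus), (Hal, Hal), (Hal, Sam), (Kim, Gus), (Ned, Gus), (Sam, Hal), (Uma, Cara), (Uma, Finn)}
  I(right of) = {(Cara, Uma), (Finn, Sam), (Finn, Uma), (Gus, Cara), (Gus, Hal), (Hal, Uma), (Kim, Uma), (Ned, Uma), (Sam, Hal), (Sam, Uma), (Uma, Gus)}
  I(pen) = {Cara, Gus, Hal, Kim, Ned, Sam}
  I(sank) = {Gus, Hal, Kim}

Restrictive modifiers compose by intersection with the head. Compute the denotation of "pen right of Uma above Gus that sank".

{Hal, Kim}

⟦right of Uma⟧ = {x : ⟨x, Uma⟩ ∈ ⟦right of⟧} = {Cara, Finn, Hal, Kim, Ned, Sam}
⟦above Gus⟧ = {x : ⟨x, Gus⟩ ∈ ⟦above⟧} = {Hal, Kim, Ned}
⟦that sank⟧ = ⟦sank⟧ = {Gus, Hal, Kim}
⟦pen⟧ = {Cara, Gus, Hal, Kim, Ned, Sam}
… ∩ ⟦right of Uma⟧ = {Cara, Gus, Hal, Kim, Ned, Sam} ∩ {Cara, Finn, Hal, Kim, Ned, Sam} = {Cara, Hal, Kim, Ned, Sam}
… ∩ ⟦above Gus⟧ = {Cara, Hal, Kim, Ned, Sam} ∩ {Hal, Kim, Ned} = {Hal, Kim, Ned}
… ∩ ⟦that sank⟧ = {Hal, Kim, Ned} ∩ {Gus, Hal, Kim} = {Hal, Kim}
So ⟦pen right of Uma above Gus that sank⟧ = {Hal, Kim}.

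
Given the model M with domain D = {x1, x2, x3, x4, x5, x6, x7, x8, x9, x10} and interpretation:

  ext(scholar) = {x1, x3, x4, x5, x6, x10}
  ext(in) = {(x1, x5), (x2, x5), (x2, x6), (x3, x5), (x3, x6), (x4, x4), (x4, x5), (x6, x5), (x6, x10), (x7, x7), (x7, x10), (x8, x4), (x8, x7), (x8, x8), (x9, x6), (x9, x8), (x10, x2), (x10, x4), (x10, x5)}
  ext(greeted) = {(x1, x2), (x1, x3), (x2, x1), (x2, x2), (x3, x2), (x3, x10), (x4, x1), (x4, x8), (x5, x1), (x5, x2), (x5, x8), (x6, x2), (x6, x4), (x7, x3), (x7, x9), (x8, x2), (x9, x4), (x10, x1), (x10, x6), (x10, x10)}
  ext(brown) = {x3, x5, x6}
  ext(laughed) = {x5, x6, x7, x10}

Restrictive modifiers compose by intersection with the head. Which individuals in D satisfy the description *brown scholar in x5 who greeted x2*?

⟦in x5⟧ = {x : ⟨x, x5⟩ ∈ ⟦in⟧} = {x1, x2, x3, x4, x6, x10}
⟦who greeted x2⟧ = {x : ⟨x, x2⟩ ∈ ⟦greeted⟧} = {x1, x2, x3, x5, x6, x8}
⟦scholar⟧ = {x1, x3, x4, x5, x6, x10}
… ∩ ⟦in x5⟧ = {x1, x3, x4, x5, x6, x10} ∩ {x1, x2, x3, x4, x6, x10} = {x1, x3, x4, x6, x10}
… ∩ ⟦who greeted x2⟧ = {x1, x3, x4, x6, x10} ∩ {x1, x2, x3, x5, x6, x8} = {x1, x3, x6}
… ∩ ⟦brown⟧ = {x1, x3, x6} ∩ {x3, x5, x6} = {x3, x6}
So ⟦brown scholar in x5 who greeted x2⟧ = {x3, x6}.

{x3, x6}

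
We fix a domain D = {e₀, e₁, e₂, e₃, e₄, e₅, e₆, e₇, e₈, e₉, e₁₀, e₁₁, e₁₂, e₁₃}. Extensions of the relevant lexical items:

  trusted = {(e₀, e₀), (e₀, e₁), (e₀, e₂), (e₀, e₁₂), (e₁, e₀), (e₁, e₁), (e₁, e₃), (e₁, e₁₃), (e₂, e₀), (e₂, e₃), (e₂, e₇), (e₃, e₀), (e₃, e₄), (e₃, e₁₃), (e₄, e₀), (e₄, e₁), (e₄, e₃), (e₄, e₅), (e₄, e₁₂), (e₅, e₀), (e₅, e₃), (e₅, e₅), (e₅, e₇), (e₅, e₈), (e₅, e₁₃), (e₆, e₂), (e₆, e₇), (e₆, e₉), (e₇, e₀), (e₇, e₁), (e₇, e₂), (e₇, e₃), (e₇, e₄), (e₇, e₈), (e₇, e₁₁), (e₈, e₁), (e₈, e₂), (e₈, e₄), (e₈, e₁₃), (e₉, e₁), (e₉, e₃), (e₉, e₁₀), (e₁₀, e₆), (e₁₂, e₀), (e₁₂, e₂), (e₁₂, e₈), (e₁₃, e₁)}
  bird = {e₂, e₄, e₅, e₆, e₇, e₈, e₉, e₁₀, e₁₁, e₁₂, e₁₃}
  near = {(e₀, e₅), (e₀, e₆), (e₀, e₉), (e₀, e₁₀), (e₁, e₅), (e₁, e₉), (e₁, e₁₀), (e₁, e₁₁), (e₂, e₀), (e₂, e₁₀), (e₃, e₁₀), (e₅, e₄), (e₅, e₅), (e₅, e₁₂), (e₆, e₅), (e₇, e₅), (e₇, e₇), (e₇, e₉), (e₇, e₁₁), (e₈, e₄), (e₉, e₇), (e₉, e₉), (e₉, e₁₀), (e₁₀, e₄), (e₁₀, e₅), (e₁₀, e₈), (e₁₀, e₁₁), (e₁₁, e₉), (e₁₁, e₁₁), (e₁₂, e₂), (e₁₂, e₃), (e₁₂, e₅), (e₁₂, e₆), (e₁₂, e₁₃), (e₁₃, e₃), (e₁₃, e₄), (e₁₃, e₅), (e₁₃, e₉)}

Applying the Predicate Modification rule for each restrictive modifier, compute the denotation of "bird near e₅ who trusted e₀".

{e₅, e₇, e₁₂}

⟦near e₅⟧ = {x : ⟨x, e₅⟩ ∈ ⟦near⟧} = {e₀, e₁, e₅, e₆, e₇, e₁₀, e₁₂, e₁₃}
⟦who trusted e₀⟧ = {x : ⟨x, e₀⟩ ∈ ⟦trusted⟧} = {e₀, e₁, e₂, e₃, e₄, e₅, e₇, e₁₂}
⟦bird⟧ = {e₂, e₄, e₅, e₆, e₇, e₈, e₉, e₁₀, e₁₁, e₁₂, e₁₃}
… ∩ ⟦near e₅⟧ = {e₂, e₄, e₅, e₆, e₇, e₈, e₉, e₁₀, e₁₁, e₁₂, e₁₃} ∩ {e₀, e₁, e₅, e₆, e₇, e₁₀, e₁₂, e₁₃} = {e₅, e₆, e₇, e₁₀, e₁₂, e₁₃}
… ∩ ⟦who trusted e₀⟧ = {e₅, e₆, e₇, e₁₀, e₁₂, e₁₃} ∩ {e₀, e₁, e₂, e₃, e₄, e₅, e₇, e₁₂} = {e₅, e₇, e₁₂}
So ⟦bird near e₅ who trusted e₀⟧ = {e₅, e₇, e₁₂}.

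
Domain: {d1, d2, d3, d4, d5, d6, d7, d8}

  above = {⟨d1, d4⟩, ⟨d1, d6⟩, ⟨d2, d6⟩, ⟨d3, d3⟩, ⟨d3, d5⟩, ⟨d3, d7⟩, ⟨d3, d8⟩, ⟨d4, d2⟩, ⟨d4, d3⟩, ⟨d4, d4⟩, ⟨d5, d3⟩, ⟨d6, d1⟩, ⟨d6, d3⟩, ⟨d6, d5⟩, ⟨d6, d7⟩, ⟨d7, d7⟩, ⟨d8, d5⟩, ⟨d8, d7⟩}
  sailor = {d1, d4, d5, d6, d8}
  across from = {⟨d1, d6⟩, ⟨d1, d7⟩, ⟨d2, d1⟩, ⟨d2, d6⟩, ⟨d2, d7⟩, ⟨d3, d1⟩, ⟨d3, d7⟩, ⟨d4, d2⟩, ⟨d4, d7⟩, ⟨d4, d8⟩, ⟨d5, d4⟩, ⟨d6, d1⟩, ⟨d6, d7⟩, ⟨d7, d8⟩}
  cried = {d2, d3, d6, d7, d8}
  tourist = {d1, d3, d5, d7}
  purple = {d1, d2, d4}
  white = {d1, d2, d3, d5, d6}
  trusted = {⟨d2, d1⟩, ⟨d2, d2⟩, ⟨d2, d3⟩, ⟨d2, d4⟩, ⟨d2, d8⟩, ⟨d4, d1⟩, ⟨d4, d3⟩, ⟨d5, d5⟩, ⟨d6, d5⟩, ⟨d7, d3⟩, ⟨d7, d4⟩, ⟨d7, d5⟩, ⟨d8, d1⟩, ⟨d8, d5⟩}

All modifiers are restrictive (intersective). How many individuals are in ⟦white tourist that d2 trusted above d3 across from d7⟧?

1

⟦that d2 trusted⟧ = {x : ⟨d2, x⟩ ∈ ⟦trusted⟧} = {d1, d2, d3, d4, d8}
⟦above d3⟧ = {x : ⟨x, d3⟩ ∈ ⟦above⟧} = {d3, d4, d5, d6}
⟦across from d7⟧ = {x : ⟨x, d7⟩ ∈ ⟦across from⟧} = {d1, d2, d3, d4, d6}
⟦tourist⟧ = {d1, d3, d5, d7}
… ∩ ⟦that d2 trusted⟧ = {d1, d3, d5, d7} ∩ {d1, d2, d3, d4, d8} = {d1, d3}
… ∩ ⟦above d3⟧ = {d1, d3} ∩ {d3, d4, d5, d6} = {d3}
… ∩ ⟦across from d7⟧ = {d3} ∩ {d1, d2, d3, d4, d6} = {d3}
… ∩ ⟦white⟧ = {d3} ∩ {d1, d2, d3, d5, d6} = {d3}
⟦white tourist that d2 trusted above d3 across from d7⟧ = {d3}, so the cardinality is 1.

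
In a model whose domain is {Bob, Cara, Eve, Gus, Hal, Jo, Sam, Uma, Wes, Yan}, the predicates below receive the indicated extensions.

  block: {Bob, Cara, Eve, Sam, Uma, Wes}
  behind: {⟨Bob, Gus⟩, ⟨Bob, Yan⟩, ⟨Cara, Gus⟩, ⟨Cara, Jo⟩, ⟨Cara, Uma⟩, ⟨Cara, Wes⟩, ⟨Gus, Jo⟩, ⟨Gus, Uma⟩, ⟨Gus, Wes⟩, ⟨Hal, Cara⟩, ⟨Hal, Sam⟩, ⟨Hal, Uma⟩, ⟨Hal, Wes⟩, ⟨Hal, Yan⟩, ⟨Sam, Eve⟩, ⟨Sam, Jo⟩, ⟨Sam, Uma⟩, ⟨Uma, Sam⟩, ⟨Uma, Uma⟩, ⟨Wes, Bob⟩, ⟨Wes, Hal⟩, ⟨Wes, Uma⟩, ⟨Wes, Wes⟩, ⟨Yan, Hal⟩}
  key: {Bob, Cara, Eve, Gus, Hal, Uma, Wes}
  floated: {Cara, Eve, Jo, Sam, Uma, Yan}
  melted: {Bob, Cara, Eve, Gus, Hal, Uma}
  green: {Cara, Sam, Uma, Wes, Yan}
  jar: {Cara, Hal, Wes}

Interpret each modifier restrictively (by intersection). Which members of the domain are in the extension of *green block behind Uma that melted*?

⟦behind Uma⟧ = {x : ⟨x, Uma⟩ ∈ ⟦behind⟧} = {Cara, Gus, Hal, Sam, Uma, Wes}
⟦that melted⟧ = ⟦melted⟧ = {Bob, Cara, Eve, Gus, Hal, Uma}
⟦block⟧ = {Bob, Cara, Eve, Sam, Uma, Wes}
… ∩ ⟦behind Uma⟧ = {Bob, Cara, Eve, Sam, Uma, Wes} ∩ {Cara, Gus, Hal, Sam, Uma, Wes} = {Cara, Sam, Uma, Wes}
… ∩ ⟦that melted⟧ = {Cara, Sam, Uma, Wes} ∩ {Bob, Cara, Eve, Gus, Hal, Uma} = {Cara, Uma}
… ∩ ⟦green⟧ = {Cara, Uma} ∩ {Cara, Sam, Uma, Wes, Yan} = {Cara, Uma}
So ⟦green block behind Uma that melted⟧ = {Cara, Uma}.

{Cara, Uma}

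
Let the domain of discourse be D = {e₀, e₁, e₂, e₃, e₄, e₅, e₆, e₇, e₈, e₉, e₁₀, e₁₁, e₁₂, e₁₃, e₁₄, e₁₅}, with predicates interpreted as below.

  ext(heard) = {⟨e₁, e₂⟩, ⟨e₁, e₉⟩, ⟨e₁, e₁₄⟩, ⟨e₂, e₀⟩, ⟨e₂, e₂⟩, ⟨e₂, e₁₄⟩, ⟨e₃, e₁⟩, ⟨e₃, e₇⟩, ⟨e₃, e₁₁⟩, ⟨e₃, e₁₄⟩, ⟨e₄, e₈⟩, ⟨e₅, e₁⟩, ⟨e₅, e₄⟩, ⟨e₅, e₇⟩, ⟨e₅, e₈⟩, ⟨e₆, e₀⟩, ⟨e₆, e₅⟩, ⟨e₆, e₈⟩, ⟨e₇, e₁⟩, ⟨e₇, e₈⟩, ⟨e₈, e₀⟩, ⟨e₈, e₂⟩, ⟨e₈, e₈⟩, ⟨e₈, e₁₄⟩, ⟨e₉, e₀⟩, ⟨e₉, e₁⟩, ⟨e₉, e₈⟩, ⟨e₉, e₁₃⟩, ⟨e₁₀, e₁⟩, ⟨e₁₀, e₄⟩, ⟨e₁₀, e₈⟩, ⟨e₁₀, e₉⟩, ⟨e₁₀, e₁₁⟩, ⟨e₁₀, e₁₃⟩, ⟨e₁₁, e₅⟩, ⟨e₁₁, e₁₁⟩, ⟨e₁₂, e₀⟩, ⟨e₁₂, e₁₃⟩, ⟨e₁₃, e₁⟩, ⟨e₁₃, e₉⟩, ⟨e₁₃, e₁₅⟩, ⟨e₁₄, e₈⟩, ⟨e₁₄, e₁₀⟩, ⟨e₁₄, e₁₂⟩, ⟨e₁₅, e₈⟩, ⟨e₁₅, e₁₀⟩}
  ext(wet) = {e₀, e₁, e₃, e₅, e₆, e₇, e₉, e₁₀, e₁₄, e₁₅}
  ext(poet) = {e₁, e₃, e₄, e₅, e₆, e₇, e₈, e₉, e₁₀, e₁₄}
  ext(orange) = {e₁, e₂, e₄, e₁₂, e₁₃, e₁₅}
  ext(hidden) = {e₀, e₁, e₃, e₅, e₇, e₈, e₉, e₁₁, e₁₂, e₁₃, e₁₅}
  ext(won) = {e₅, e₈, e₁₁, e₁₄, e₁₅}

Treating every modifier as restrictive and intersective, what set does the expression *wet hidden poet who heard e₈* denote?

{e₅, e₇, e₉}

⟦who heard e₈⟧ = {x : ⟨x, e₈⟩ ∈ ⟦heard⟧} = {e₄, e₅, e₆, e₇, e₈, e₉, e₁₀, e₁₄, e₁₅}
⟦poet⟧ = {e₁, e₃, e₄, e₅, e₆, e₇, e₈, e₉, e₁₀, e₁₄}
… ∩ ⟦who heard e₈⟧ = {e₁, e₃, e₄, e₅, e₆, e₇, e₈, e₉, e₁₀, e₁₄} ∩ {e₄, e₅, e₆, e₇, e₈, e₉, e₁₀, e₁₄, e₁₅} = {e₄, e₅, e₆, e₇, e₈, e₉, e₁₀, e₁₄}
… ∩ ⟦wet⟧ = {e₄, e₅, e₆, e₇, e₈, e₉, e₁₀, e₁₄} ∩ {e₀, e₁, e₃, e₅, e₆, e₇, e₉, e₁₀, e₁₄, e₁₅} = {e₅, e₆, e₇, e₉, e₁₀, e₁₄}
… ∩ ⟦hidden⟧ = {e₅, e₆, e₇, e₉, e₁₀, e₁₄} ∩ {e₀, e₁, e₃, e₅, e₇, e₈, e₉, e₁₁, e₁₂, e₁₃, e₁₅} = {e₅, e₇, e₉}
So ⟦wet hidden poet who heard e₈⟧ = {e₅, e₇, e₉}.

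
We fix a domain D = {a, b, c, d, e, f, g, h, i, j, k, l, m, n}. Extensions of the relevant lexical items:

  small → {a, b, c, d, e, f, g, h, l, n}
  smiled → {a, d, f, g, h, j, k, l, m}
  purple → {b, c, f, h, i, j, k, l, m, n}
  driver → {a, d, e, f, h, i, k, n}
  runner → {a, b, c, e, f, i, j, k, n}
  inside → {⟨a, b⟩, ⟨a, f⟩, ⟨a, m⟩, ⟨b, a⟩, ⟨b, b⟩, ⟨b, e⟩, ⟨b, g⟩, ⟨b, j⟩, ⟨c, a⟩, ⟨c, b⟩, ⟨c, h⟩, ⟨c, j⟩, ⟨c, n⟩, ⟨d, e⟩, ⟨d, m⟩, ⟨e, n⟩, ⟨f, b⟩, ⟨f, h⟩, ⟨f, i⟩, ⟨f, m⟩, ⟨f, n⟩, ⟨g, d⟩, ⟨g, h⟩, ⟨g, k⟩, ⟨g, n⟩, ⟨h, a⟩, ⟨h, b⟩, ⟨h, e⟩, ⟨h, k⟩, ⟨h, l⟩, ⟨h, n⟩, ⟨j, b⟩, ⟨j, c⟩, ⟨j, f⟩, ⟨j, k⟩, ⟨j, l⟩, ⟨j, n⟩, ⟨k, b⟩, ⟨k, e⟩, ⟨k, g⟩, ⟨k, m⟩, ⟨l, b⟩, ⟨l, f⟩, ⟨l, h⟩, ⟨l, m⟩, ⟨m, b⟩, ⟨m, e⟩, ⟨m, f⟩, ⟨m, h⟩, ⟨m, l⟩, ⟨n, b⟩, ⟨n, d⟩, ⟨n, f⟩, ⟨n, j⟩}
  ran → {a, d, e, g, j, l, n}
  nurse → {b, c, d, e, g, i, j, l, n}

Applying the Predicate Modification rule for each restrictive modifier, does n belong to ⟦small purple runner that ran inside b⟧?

yes

⟦that ran⟧ = ⟦ran⟧ = {a, d, e, g, j, l, n}
⟦inside b⟧ = {x : ⟨x, b⟩ ∈ ⟦inside⟧} = {a, b, c, f, h, j, k, l, m, n}
⟦runner⟧ = {a, b, c, e, f, i, j, k, n}
… ∩ ⟦that ran⟧ = {a, b, c, e, f, i, j, k, n} ∩ {a, d, e, g, j, l, n} = {a, e, j, n}
… ∩ ⟦inside b⟧ = {a, e, j, n} ∩ {a, b, c, f, h, j, k, l, m, n} = {a, j, n}
… ∩ ⟦small⟧ = {a, j, n} ∩ {a, b, c, d, e, f, g, h, l, n} = {a, n}
… ∩ ⟦purple⟧ = {a, n} ∩ {b, c, f, h, i, j, k, l, m, n} = {n}
⟦small purple runner that ran inside b⟧ = {n}; n ∈ this set.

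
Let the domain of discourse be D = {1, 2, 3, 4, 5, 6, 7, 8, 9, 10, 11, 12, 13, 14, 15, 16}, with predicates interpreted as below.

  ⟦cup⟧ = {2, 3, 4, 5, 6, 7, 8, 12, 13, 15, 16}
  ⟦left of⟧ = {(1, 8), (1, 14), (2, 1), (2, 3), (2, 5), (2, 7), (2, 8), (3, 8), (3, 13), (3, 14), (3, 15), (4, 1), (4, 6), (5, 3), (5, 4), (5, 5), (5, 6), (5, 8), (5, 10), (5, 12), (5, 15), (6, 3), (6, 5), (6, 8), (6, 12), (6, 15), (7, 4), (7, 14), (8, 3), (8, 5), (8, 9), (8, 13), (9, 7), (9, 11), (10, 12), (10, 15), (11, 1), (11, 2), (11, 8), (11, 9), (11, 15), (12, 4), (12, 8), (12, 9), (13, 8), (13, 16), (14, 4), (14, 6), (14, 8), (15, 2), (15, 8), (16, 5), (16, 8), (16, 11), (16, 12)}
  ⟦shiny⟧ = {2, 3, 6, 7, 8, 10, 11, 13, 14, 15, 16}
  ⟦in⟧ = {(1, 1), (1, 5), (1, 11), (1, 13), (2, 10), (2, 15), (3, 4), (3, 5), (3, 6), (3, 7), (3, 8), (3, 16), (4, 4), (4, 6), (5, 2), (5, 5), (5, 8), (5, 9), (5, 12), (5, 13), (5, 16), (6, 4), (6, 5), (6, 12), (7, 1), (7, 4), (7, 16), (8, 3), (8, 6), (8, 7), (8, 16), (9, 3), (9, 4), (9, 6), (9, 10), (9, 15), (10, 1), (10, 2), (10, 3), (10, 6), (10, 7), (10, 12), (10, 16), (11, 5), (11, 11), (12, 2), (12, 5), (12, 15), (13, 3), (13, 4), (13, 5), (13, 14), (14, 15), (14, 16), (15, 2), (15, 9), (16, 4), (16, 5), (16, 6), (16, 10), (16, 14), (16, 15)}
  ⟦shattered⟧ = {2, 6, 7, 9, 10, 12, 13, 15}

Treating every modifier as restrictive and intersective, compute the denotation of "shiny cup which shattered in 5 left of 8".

{6, 13}

⟦which shattered⟧ = ⟦shattered⟧ = {2, 6, 7, 9, 10, 12, 13, 15}
⟦in 5⟧ = {x : ⟨x, 5⟩ ∈ ⟦in⟧} = {1, 3, 5, 6, 11, 12, 13, 16}
⟦left of 8⟧ = {x : ⟨x, 8⟩ ∈ ⟦left of⟧} = {1, 2, 3, 5, 6, 11, 12, 13, 14, 15, 16}
⟦cup⟧ = {2, 3, 4, 5, 6, 7, 8, 12, 13, 15, 16}
… ∩ ⟦which shattered⟧ = {2, 3, 4, 5, 6, 7, 8, 12, 13, 15, 16} ∩ {2, 6, 7, 9, 10, 12, 13, 15} = {2, 6, 7, 12, 13, 15}
… ∩ ⟦in 5⟧ = {2, 6, 7, 12, 13, 15} ∩ {1, 3, 5, 6, 11, 12, 13, 16} = {6, 12, 13}
… ∩ ⟦left of 8⟧ = {6, 12, 13} ∩ {1, 2, 3, 5, 6, 11, 12, 13, 14, 15, 16} = {6, 12, 13}
… ∩ ⟦shiny⟧ = {6, 12, 13} ∩ {2, 3, 6, 7, 8, 10, 11, 13, 14, 15, 16} = {6, 13}
So ⟦shiny cup which shattered in 5 left of 8⟧ = {6, 13}.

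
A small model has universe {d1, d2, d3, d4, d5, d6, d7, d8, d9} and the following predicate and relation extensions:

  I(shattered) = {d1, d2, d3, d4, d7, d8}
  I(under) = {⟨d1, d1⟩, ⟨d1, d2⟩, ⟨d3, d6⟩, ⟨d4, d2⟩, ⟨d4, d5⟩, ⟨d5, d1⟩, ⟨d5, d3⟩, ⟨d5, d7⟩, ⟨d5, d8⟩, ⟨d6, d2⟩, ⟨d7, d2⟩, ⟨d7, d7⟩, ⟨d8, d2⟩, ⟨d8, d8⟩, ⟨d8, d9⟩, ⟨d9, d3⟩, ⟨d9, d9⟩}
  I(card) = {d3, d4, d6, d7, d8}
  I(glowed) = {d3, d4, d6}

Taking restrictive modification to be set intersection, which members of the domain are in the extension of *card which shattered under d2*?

{d4, d7, d8}

⟦which shattered⟧ = ⟦shattered⟧ = {d1, d2, d3, d4, d7, d8}
⟦under d2⟧ = {x : ⟨x, d2⟩ ∈ ⟦under⟧} = {d1, d4, d6, d7, d8}
⟦card⟧ = {d3, d4, d6, d7, d8}
… ∩ ⟦which shattered⟧ = {d3, d4, d6, d7, d8} ∩ {d1, d2, d3, d4, d7, d8} = {d3, d4, d7, d8}
… ∩ ⟦under d2⟧ = {d3, d4, d7, d8} ∩ {d1, d4, d6, d7, d8} = {d4, d7, d8}
So ⟦card which shattered under d2⟧ = {d4, d7, d8}.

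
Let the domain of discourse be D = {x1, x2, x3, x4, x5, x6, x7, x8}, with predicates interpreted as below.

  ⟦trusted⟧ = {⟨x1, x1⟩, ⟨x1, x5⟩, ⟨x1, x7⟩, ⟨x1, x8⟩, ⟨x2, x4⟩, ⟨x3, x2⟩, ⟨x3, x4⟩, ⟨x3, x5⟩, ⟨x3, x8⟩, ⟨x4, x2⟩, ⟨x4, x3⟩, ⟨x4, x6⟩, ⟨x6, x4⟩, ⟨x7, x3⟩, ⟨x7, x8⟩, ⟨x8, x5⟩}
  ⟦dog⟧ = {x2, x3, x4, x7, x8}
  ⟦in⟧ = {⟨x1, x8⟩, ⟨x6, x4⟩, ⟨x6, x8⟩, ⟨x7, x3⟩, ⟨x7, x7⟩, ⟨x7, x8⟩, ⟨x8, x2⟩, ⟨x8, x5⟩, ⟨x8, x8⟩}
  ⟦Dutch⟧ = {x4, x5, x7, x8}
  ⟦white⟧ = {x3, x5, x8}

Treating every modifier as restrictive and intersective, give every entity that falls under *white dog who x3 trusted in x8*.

{x8}

⟦who x3 trusted⟧ = {x : ⟨x3, x⟩ ∈ ⟦trusted⟧} = {x2, x4, x5, x8}
⟦in x8⟧ = {x : ⟨x, x8⟩ ∈ ⟦in⟧} = {x1, x6, x7, x8}
⟦dog⟧ = {x2, x3, x4, x7, x8}
… ∩ ⟦who x3 trusted⟧ = {x2, x3, x4, x7, x8} ∩ {x2, x4, x5, x8} = {x2, x4, x8}
… ∩ ⟦in x8⟧ = {x2, x4, x8} ∩ {x1, x6, x7, x8} = {x8}
… ∩ ⟦white⟧ = {x8} ∩ {x3, x5, x8} = {x8}
So ⟦white dog who x3 trusted in x8⟧ = {x8}.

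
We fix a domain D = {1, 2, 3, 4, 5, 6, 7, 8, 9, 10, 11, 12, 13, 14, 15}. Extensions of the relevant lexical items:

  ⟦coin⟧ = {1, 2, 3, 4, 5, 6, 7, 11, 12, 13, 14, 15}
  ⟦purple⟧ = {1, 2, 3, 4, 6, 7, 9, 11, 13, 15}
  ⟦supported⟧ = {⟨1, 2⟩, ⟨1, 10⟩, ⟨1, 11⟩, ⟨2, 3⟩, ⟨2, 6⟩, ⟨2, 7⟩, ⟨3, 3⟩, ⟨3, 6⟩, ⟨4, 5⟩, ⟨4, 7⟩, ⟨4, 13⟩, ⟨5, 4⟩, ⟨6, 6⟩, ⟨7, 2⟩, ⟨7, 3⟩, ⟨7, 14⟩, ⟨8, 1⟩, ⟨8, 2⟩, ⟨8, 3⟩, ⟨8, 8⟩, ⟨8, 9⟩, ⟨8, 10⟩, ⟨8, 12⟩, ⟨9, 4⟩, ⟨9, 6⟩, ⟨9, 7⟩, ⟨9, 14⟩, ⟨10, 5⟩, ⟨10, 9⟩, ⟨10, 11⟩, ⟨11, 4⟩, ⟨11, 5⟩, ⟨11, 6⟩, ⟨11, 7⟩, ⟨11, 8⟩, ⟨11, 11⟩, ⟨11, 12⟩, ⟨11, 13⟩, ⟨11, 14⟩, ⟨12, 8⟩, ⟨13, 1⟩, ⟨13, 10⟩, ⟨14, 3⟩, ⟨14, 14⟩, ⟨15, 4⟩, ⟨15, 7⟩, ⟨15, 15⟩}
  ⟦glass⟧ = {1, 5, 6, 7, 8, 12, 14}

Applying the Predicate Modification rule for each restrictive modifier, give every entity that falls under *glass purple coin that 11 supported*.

{6, 7}

⟦that 11 supported⟧ = {x : ⟨11, x⟩ ∈ ⟦supported⟧} = {4, 5, 6, 7, 8, 11, 12, 13, 14}
⟦coin⟧ = {1, 2, 3, 4, 5, 6, 7, 11, 12, 13, 14, 15}
… ∩ ⟦that 11 supported⟧ = {1, 2, 3, 4, 5, 6, 7, 11, 12, 13, 14, 15} ∩ {4, 5, 6, 7, 8, 11, 12, 13, 14} = {4, 5, 6, 7, 11, 12, 13, 14}
… ∩ ⟦glass⟧ = {4, 5, 6, 7, 11, 12, 13, 14} ∩ {1, 5, 6, 7, 8, 12, 14} = {5, 6, 7, 12, 14}
… ∩ ⟦purple⟧ = {5, 6, 7, 12, 14} ∩ {1, 2, 3, 4, 6, 7, 9, 11, 13, 15} = {6, 7}
So ⟦glass purple coin that 11 supported⟧ = {6, 7}.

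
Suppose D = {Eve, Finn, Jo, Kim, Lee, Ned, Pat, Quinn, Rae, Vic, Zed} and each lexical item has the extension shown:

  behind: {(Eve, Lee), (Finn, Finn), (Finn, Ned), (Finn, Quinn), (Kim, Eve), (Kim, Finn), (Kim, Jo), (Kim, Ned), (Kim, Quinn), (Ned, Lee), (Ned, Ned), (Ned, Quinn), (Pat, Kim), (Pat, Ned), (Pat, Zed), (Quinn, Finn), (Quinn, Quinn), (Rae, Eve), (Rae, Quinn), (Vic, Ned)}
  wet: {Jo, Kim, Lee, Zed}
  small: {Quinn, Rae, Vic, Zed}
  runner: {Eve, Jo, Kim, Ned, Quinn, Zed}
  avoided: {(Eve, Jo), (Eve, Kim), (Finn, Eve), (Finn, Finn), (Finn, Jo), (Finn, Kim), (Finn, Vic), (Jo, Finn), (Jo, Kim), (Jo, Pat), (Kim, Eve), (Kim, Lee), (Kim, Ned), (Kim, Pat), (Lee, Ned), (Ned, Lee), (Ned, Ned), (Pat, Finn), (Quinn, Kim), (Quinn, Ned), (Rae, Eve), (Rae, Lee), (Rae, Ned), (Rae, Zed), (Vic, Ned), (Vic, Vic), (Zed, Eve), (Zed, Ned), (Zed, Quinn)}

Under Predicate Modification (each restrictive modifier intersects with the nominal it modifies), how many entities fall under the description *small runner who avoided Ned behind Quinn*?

1

⟦who avoided Ned⟧ = {x : ⟨x, Ned⟩ ∈ ⟦avoided⟧} = {Kim, Lee, Ned, Quinn, Rae, Vic, Zed}
⟦behind Quinn⟧ = {x : ⟨x, Quinn⟩ ∈ ⟦behind⟧} = {Finn, Kim, Ned, Quinn, Rae}
⟦runner⟧ = {Eve, Jo, Kim, Ned, Quinn, Zed}
… ∩ ⟦who avoided Ned⟧ = {Eve, Jo, Kim, Ned, Quinn, Zed} ∩ {Kim, Lee, Ned, Quinn, Rae, Vic, Zed} = {Kim, Ned, Quinn, Zed}
… ∩ ⟦behind Quinn⟧ = {Kim, Ned, Quinn, Zed} ∩ {Finn, Kim, Ned, Quinn, Rae} = {Kim, Ned, Quinn}
… ∩ ⟦small⟧ = {Kim, Ned, Quinn} ∩ {Quinn, Rae, Vic, Zed} = {Quinn}
⟦small runner who avoided Ned behind Quinn⟧ = {Quinn}, so the cardinality is 1.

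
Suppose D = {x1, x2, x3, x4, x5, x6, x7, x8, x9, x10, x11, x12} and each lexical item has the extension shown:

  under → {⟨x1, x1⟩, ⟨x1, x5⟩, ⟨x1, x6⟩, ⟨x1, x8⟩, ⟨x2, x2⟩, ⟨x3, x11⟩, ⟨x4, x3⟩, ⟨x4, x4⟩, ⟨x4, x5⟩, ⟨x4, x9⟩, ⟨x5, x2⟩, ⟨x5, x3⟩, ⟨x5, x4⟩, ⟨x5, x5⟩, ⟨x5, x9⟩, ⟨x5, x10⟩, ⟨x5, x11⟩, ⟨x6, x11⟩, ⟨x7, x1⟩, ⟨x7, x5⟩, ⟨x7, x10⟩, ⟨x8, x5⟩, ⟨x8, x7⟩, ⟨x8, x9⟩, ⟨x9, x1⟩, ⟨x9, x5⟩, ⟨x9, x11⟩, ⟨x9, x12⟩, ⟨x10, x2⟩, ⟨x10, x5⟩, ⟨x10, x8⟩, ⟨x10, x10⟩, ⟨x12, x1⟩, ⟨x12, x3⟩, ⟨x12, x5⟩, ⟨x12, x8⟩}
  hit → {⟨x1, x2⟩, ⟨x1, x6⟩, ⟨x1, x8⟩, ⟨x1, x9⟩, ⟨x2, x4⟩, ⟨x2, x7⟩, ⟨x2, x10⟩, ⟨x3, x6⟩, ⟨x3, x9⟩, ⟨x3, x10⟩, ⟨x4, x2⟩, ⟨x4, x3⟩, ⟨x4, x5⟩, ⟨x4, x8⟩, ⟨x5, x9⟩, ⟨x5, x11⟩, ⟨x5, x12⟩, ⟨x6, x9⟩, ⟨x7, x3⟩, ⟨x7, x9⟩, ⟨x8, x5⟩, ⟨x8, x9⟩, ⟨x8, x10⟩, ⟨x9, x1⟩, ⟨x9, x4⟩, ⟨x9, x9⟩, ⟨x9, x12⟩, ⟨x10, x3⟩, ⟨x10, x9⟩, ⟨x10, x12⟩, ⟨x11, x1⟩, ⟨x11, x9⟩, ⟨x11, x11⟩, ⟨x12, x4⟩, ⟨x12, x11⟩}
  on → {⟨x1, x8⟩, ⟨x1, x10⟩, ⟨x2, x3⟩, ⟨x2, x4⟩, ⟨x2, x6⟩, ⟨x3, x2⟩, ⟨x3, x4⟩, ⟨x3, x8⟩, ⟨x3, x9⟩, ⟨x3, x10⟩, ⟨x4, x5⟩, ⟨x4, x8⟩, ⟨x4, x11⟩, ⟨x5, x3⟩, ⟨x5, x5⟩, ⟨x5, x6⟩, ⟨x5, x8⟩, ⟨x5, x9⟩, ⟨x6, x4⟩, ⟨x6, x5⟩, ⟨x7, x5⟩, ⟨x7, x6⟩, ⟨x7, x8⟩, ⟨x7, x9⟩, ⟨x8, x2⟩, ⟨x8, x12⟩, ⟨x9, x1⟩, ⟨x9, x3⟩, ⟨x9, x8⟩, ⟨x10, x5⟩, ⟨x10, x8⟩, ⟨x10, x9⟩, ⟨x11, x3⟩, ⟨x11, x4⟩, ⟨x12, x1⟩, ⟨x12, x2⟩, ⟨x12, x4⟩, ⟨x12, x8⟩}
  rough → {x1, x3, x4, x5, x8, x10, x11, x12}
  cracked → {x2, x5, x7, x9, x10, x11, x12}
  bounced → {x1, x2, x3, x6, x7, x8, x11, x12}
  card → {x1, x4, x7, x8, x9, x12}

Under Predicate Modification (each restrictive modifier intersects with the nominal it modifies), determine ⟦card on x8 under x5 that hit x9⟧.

⟦on x8⟧ = {x : ⟨x, x8⟩ ∈ ⟦on⟧} = {x1, x3, x4, x5, x7, x9, x10, x12}
⟦under x5⟧ = {x : ⟨x, x5⟩ ∈ ⟦under⟧} = {x1, x4, x5, x7, x8, x9, x10, x12}
⟦that hit x9⟧ = {x : ⟨x, x9⟩ ∈ ⟦hit⟧} = {x1, x3, x5, x6, x7, x8, x9, x10, x11}
⟦card⟧ = {x1, x4, x7, x8, x9, x12}
… ∩ ⟦on x8⟧ = {x1, x4, x7, x8, x9, x12} ∩ {x1, x3, x4, x5, x7, x9, x10, x12} = {x1, x4, x7, x9, x12}
… ∩ ⟦under x5⟧ = {x1, x4, x7, x9, x12} ∩ {x1, x4, x5, x7, x8, x9, x10, x12} = {x1, x4, x7, x9, x12}
… ∩ ⟦that hit x9⟧ = {x1, x4, x7, x9, x12} ∩ {x1, x3, x5, x6, x7, x8, x9, x10, x11} = {x1, x7, x9}
So ⟦card on x8 under x5 that hit x9⟧ = {x1, x7, x9}.

{x1, x7, x9}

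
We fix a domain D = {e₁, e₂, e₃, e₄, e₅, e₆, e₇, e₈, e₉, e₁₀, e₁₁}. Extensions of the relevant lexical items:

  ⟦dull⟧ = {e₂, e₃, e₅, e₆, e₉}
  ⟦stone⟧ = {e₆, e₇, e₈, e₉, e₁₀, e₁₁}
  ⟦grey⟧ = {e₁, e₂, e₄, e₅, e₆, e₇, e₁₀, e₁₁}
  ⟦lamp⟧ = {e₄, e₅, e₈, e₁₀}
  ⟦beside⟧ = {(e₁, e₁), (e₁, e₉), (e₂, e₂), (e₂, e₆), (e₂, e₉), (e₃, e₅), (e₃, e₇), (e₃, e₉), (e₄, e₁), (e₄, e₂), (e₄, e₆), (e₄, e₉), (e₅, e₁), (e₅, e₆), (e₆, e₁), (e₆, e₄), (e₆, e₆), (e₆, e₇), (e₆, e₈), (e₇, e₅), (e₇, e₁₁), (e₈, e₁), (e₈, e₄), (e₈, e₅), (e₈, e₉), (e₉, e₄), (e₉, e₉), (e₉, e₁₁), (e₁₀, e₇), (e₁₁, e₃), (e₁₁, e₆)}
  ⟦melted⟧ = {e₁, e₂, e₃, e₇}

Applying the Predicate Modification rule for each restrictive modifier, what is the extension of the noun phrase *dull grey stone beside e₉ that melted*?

⟦beside e₉⟧ = {x : ⟨x, e₉⟩ ∈ ⟦beside⟧} = {e₁, e₂, e₃, e₄, e₈, e₉}
⟦that melted⟧ = ⟦melted⟧ = {e₁, e₂, e₃, e₇}
⟦stone⟧ = {e₆, e₇, e₈, e₉, e₁₀, e₁₁}
… ∩ ⟦beside e₉⟧ = {e₆, e₇, e₈, e₉, e₁₀, e₁₁} ∩ {e₁, e₂, e₃, e₄, e₈, e₉} = {e₈, e₉}
… ∩ ⟦that melted⟧ = {e₈, e₉} ∩ {e₁, e₂, e₃, e₇} = ∅
… ∩ ⟦dull⟧ = ∅ ∩ {e₂, e₃, e₅, e₆, e₉} = ∅
… ∩ ⟦grey⟧ = ∅ ∩ {e₁, e₂, e₄, e₅, e₆, e₇, e₁₀, e₁₁} = ∅
So ⟦dull grey stone beside e₉ that melted⟧ = { }.

{ }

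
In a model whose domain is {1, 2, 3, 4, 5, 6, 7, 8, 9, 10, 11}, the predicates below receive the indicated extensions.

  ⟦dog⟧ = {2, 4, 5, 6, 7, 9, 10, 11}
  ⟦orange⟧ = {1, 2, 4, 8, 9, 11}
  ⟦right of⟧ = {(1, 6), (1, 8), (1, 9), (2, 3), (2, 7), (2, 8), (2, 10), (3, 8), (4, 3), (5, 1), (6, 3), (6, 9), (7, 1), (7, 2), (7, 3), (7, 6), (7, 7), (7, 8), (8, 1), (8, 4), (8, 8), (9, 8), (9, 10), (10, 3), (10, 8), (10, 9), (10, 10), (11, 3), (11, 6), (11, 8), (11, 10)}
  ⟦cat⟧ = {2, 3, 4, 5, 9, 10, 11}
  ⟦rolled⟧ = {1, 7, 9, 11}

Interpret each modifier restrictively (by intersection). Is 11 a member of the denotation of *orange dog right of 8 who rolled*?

yes

⟦right of 8⟧ = {x : ⟨x, 8⟩ ∈ ⟦right of⟧} = {1, 2, 3, 7, 8, 9, 10, 11}
⟦who rolled⟧ = ⟦rolled⟧ = {1, 7, 9, 11}
⟦dog⟧ = {2, 4, 5, 6, 7, 9, 10, 11}
… ∩ ⟦right of 8⟧ = {2, 4, 5, 6, 7, 9, 10, 11} ∩ {1, 2, 3, 7, 8, 9, 10, 11} = {2, 7, 9, 10, 11}
… ∩ ⟦who rolled⟧ = {2, 7, 9, 10, 11} ∩ {1, 7, 9, 11} = {7, 9, 11}
… ∩ ⟦orange⟧ = {7, 9, 11} ∩ {1, 2, 4, 8, 9, 11} = {9, 11}
⟦orange dog right of 8 who rolled⟧ = {9, 11}; 11 ∈ this set.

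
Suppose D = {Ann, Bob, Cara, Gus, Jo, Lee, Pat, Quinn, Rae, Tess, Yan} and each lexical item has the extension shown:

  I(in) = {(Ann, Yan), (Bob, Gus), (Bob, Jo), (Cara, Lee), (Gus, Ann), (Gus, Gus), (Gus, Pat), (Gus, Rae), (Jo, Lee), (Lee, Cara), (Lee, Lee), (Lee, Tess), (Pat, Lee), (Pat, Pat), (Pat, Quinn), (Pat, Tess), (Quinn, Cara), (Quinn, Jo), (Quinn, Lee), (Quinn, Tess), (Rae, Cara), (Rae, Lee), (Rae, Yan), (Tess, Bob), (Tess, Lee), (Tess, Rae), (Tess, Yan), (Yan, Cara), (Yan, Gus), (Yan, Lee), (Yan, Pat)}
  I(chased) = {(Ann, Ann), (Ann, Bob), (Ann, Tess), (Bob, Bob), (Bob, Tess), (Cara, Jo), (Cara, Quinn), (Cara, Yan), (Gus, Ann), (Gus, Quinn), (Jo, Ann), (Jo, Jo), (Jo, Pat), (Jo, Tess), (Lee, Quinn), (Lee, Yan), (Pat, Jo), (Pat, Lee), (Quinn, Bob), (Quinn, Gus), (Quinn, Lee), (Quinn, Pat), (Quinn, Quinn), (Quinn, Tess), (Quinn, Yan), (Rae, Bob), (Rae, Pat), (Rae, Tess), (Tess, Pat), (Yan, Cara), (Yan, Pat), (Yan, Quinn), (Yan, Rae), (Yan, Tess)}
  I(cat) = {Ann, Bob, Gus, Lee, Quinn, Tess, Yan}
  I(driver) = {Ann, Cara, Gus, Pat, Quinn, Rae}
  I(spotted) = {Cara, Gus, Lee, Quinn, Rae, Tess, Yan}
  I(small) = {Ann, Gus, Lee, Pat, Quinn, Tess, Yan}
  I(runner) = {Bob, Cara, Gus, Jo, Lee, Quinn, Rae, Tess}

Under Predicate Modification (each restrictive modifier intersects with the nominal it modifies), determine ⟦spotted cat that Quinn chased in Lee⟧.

⟦that Quinn chased⟧ = {x : ⟨Quinn, x⟩ ∈ ⟦chased⟧} = {Bob, Gus, Lee, Pat, Quinn, Tess, Yan}
⟦in Lee⟧ = {x : ⟨x, Lee⟩ ∈ ⟦in⟧} = {Cara, Jo, Lee, Pat, Quinn, Rae, Tess, Yan}
⟦cat⟧ = {Ann, Bob, Gus, Lee, Quinn, Tess, Yan}
… ∩ ⟦that Quinn chased⟧ = {Ann, Bob, Gus, Lee, Quinn, Tess, Yan} ∩ {Bob, Gus, Lee, Pat, Quinn, Tess, Yan} = {Bob, Gus, Lee, Quinn, Tess, Yan}
… ∩ ⟦in Lee⟧ = {Bob, Gus, Lee, Quinn, Tess, Yan} ∩ {Cara, Jo, Lee, Pat, Quinn, Rae, Tess, Yan} = {Lee, Quinn, Tess, Yan}
… ∩ ⟦spotted⟧ = {Lee, Quinn, Tess, Yan} ∩ {Cara, Gus, Lee, Quinn, Rae, Tess, Yan} = {Lee, Quinn, Tess, Yan}
So ⟦spotted cat that Quinn chased in Lee⟧ = {Lee, Quinn, Tess, Yan}.

{Lee, Quinn, Tess, Yan}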